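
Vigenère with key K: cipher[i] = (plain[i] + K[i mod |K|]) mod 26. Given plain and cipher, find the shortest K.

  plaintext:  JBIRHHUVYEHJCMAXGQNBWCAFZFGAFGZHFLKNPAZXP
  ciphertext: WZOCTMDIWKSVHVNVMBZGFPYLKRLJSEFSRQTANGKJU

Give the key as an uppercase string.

NYGLMFJ

  i= 0: W-J = 13 → N
  i= 1: Z-B = 24 → Y
  i= 2: O-I =  6 → G
  i= 3: C-R = 11 → L
  i= 4: T-H = 12 → M
  i= 5: M-H =  5 → F
  i= 6: D-U =  9 → J
  i= 7: I-V = 13 → N
  i= 8: W-Y = 24 → Y
  i= 9: K-E =  6 → G
  i=10: S-H = 11 → L
  i=11: V-J = 12 → M
  i=12: H-C =  5 → F
  i=13: V-M =  9 → J
  i=14: N-A = 13 → N
  i=15: V-X = 24 → Y
  i=16: M-G =  6 → G
  i=17: B-Q = 11 → L
  i=18: Z-N = 12 → M
  i=19: G-B =  5 → F
  i=20: F-W =  9 → J
  i=21: P-C = 13 → N
  i=22: Y-A = 24 → Y
  i=23: L-F =  6 → G
  i=24: K-Z = 11 → L
  i=25: R-F = 12 → M
  i=26: L-G =  5 → F
  i=27: J-A =  9 → J
  i=28: S-F = 13 → N
  i=29: E-G = 24 → Y
  i=30: F-Z =  6 → G
  i=31: S-H = 11 → L
  i=32: R-F = 12 → M
  i=33: Q-L =  5 → F
  i=34: T-K =  9 → J
  i=35: A-N = 13 → N
  i=36: N-P = 24 → Y
  i=37: G-A =  6 → G
  i=38: K-Z = 11 → L
  i=39: J-X = 12 → M
  i=40: U-P =  5 → F
  shifts repeat with period 7: NYGLMFJ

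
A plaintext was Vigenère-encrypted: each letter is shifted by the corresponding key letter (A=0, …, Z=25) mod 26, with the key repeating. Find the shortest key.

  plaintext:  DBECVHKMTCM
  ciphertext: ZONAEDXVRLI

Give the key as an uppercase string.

WNJYJ

  i= 0: Z-D = 22 → W
  i= 1: O-B = 13 → N
  i= 2: N-E =  9 → J
  i= 3: A-C = 24 → Y
  i= 4: E-V =  9 → J
  i= 5: D-H = 22 → W
  i= 6: X-K = 13 → N
  i= 7: V-M =  9 → J
  i= 8: R-T = 24 → Y
  i= 9: L-C =  9 → J
  i=10: I-M = 22 → W
  shifts repeat with period 5: WNJYJ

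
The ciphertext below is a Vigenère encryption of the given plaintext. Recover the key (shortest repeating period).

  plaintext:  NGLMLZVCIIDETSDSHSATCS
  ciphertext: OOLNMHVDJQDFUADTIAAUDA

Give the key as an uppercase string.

BIAB

  i= 0: O-N =  1 → B
  i= 1: O-G =  8 → I
  i= 2: L-L =  0 → A
  i= 3: N-M =  1 → B
  i= 4: M-L =  1 → B
  i= 5: H-Z =  8 → I
  i= 6: V-V =  0 → A
  i= 7: D-C =  1 → B
  i= 8: J-I =  1 → B
  i= 9: Q-I =  8 → I
  i=10: D-D =  0 → A
  i=11: F-E =  1 → B
  i=12: U-T =  1 → B
  i=13: A-S =  8 → I
  i=14: D-D =  0 → A
  i=15: T-S =  1 → B
  i=16: I-H =  1 → B
  i=17: A-S =  8 → I
  i=18: A-A =  0 → A
  i=19: U-T =  1 → B
  i=20: D-C =  1 → B
  i=21: A-S =  8 → I
  shifts repeat with period 4: BIAB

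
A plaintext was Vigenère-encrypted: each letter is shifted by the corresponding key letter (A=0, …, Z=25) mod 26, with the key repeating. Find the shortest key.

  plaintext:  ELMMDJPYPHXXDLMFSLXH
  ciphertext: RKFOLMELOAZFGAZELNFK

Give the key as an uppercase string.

  i= 0: R-E = 13 → N
  i= 1: K-L = 25 → Z
  i= 2: F-M = 19 → T
  i= 3: O-M =  2 → C
  i= 4: L-D =  8 → I
  i= 5: M-J =  3 → D
  i= 6: E-P = 15 → P
  i= 7: L-Y = 13 → N
  i= 8: O-P = 25 → Z
  i= 9: A-H = 19 → T
  i=10: Z-X =  2 → C
  i=11: F-X =  8 → I
  i=12: G-D =  3 → D
  i=13: A-L = 15 → P
  i=14: Z-M = 13 → N
  i=15: E-F = 25 → Z
  i=16: L-S = 19 → T
  i=17: N-L =  2 → C
  i=18: F-X =  8 → I
  i=19: K-H =  3 → D
  shifts repeat with period 7: NZTCIDP

NZTCIDP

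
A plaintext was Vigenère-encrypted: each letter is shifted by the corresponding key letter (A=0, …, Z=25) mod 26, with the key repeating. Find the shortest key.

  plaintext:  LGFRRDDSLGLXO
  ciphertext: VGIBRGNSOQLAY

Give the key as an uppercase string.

KAD

  i= 0: V-L = 10 → K
  i= 1: G-G =  0 → A
  i= 2: I-F =  3 → D
  i= 3: B-R = 10 → K
  i= 4: R-R =  0 → A
  i= 5: G-D =  3 → D
  i= 6: N-D = 10 → K
  i= 7: S-S =  0 → A
  i= 8: O-L =  3 → D
  i= 9: Q-G = 10 → K
  i=10: L-L =  0 → A
  i=11: A-X =  3 → D
  i=12: Y-O = 10 → K
  shifts repeat with period 3: KAD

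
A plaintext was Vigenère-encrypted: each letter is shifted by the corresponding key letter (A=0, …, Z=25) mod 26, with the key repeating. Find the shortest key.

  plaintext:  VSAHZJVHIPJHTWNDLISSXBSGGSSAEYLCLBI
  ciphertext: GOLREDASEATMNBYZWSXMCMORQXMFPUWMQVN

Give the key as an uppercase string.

LWLKFUF

  i= 0: G-V = 11 → L
  i= 1: O-S = 22 → W
  i= 2: L-A = 11 → L
  i= 3: R-H = 10 → K
  i= 4: E-Z =  5 → F
  i= 5: D-J = 20 → U
  i= 6: A-V =  5 → F
  i= 7: S-H = 11 → L
  i= 8: E-I = 22 → W
  i= 9: A-P = 11 → L
  i=10: T-J = 10 → K
  i=11: M-H =  5 → F
  i=12: N-T = 20 → U
  i=13: B-W =  5 → F
  i=14: Y-N = 11 → L
  i=15: Z-D = 22 → W
  i=16: W-L = 11 → L
  i=17: S-I = 10 → K
  i=18: X-S =  5 → F
  i=19: M-S = 20 → U
  i=20: C-X =  5 → F
  i=21: M-B = 11 → L
  i=22: O-S = 22 → W
  i=23: R-G = 11 → L
  i=24: Q-G = 10 → K
  i=25: X-S =  5 → F
  i=26: M-S = 20 → U
  i=27: F-A =  5 → F
  i=28: P-E = 11 → L
  i=29: U-Y = 22 → W
  i=30: W-L = 11 → L
  i=31: M-C = 10 → K
  i=32: Q-L =  5 → F
  i=33: V-B = 20 → U
  i=34: N-I =  5 → F
  shifts repeat with period 7: LWLKFUF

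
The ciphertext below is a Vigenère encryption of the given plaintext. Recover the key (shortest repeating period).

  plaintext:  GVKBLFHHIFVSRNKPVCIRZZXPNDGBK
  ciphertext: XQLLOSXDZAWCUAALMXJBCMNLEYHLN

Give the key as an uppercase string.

RVBKDNQW

  i= 0: X-G = 17 → R
  i= 1: Q-V = 21 → V
  i= 2: L-K =  1 → B
  i= 3: L-B = 10 → K
  i= 4: O-L =  3 → D
  i= 5: S-F = 13 → N
  i= 6: X-H = 16 → Q
  i= 7: D-H = 22 → W
  i= 8: Z-I = 17 → R
  i= 9: A-F = 21 → V
  i=10: W-V =  1 → B
  i=11: C-S = 10 → K
  i=12: U-R =  3 → D
  i=13: A-N = 13 → N
  i=14: A-K = 16 → Q
  i=15: L-P = 22 → W
  i=16: M-V = 17 → R
  i=17: X-C = 21 → V
  i=18: J-I =  1 → B
  i=19: B-R = 10 → K
  i=20: C-Z =  3 → D
  i=21: M-Z = 13 → N
  i=22: N-X = 16 → Q
  i=23: L-P = 22 → W
  i=24: E-N = 17 → R
  i=25: Y-D = 21 → V
  i=26: H-G =  1 → B
  i=27: L-B = 10 → K
  i=28: N-K =  3 → D
  shifts repeat with period 8: RVBKDNQW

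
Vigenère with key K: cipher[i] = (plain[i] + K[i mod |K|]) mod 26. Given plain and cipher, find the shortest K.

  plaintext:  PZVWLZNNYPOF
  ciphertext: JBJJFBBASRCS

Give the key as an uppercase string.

  i= 0: J-P = 20 → U
  i= 1: B-Z =  2 → C
  i= 2: J-V = 14 → O
  i= 3: J-W = 13 → N
  i= 4: F-L = 20 → U
  i= 5: B-Z =  2 → C
  i= 6: B-N = 14 → O
  i= 7: A-N = 13 → N
  i= 8: S-Y = 20 → U
  i= 9: R-P =  2 → C
  i=10: C-O = 14 → O
  i=11: S-F = 13 → N
  shifts repeat with period 4: UCON

UCON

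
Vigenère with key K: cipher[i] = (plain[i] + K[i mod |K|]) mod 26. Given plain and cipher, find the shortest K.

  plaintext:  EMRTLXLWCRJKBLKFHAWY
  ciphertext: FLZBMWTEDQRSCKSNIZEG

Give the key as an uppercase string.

BZII

  i= 0: F-E =  1 → B
  i= 1: L-M = 25 → Z
  i= 2: Z-R =  8 → I
  i= 3: B-T =  8 → I
  i= 4: M-L =  1 → B
  i= 5: W-X = 25 → Z
  i= 6: T-L =  8 → I
  i= 7: E-W =  8 → I
  i= 8: D-C =  1 → B
  i= 9: Q-R = 25 → Z
  i=10: R-J =  8 → I
  i=11: S-K =  8 → I
  i=12: C-B =  1 → B
  i=13: K-L = 25 → Z
  i=14: S-K =  8 → I
  i=15: N-F =  8 → I
  i=16: I-H =  1 → B
  i=17: Z-A = 25 → Z
  i=18: E-W =  8 → I
  i=19: G-Y =  8 → I
  shifts repeat with period 4: BZII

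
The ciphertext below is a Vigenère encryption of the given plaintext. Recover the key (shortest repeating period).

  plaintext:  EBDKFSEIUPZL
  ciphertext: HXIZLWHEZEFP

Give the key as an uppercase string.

  i= 0: H-E =  3 → D
  i= 1: X-B = 22 → W
  i= 2: I-D =  5 → F
  i= 3: Z-K = 15 → P
  i= 4: L-F =  6 → G
  i= 5: W-S =  4 → E
  i= 6: H-E =  3 → D
  i= 7: E-I = 22 → W
  i= 8: Z-U =  5 → F
  i= 9: E-P = 15 → P
  i=10: F-Z =  6 → G
  i=11: P-L =  4 → E
  shifts repeat with period 6: DWFPGE

DWFPGE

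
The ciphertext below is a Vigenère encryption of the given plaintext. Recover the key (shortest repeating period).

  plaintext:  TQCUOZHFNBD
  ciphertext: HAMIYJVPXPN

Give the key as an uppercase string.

  i= 0: H-T = 14 → O
  i= 1: A-Q = 10 → K
  i= 2: M-C = 10 → K
  i= 3: I-U = 14 → O
  i= 4: Y-O = 10 → K
  i= 5: J-Z = 10 → K
  i= 6: V-H = 14 → O
  i= 7: P-F = 10 → K
  i= 8: X-N = 10 → K
  i= 9: P-B = 14 → O
  i=10: N-D = 10 → K
  shifts repeat with period 3: OKK

OKK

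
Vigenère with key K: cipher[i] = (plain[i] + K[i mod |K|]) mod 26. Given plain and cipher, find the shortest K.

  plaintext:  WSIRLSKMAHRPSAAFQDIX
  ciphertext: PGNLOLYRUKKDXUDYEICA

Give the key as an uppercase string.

  i= 0: P-W = 19 → T
  i= 1: G-S = 14 → O
  i= 2: N-I =  5 → F
  i= 3: L-R = 20 → U
  i= 4: O-L =  3 → D
  i= 5: L-S = 19 → T
  i= 6: Y-K = 14 → O
  i= 7: R-M =  5 → F
  i= 8: U-A = 20 → U
  i= 9: K-H =  3 → D
  i=10: K-R = 19 → T
  i=11: D-P = 14 → O
  i=12: X-S =  5 → F
  i=13: U-A = 20 → U
  i=14: D-A =  3 → D
  i=15: Y-F = 19 → T
  i=16: E-Q = 14 → O
  i=17: I-D =  5 → F
  i=18: C-I = 20 → U
  i=19: A-X =  3 → D
  shifts repeat with period 5: TOFUD

TOFUD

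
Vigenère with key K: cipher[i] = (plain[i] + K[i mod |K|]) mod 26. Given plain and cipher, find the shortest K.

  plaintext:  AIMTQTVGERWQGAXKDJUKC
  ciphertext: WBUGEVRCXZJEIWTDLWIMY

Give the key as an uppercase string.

WTINOCW

  i= 0: W-A = 22 → W
  i= 1: B-I = 19 → T
  i= 2: U-M =  8 → I
  i= 3: G-T = 13 → N
  i= 4: E-Q = 14 → O
  i= 5: V-T =  2 → C
  i= 6: R-V = 22 → W
  i= 7: C-G = 22 → W
  i= 8: X-E = 19 → T
  i= 9: Z-R =  8 → I
  i=10: J-W = 13 → N
  i=11: E-Q = 14 → O
  i=12: I-G =  2 → C
  i=13: W-A = 22 → W
  i=14: T-X = 22 → W
  i=15: D-K = 19 → T
  i=16: L-D =  8 → I
  i=17: W-J = 13 → N
  i=18: I-U = 14 → O
  i=19: M-K =  2 → C
  i=20: Y-C = 22 → W
  shifts repeat with period 7: WTINOCW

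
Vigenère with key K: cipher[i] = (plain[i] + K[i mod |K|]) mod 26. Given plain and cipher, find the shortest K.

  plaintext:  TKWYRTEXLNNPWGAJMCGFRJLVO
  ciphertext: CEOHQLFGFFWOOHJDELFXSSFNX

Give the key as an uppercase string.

JUSJZSB

  i= 0: C-T =  9 → J
  i= 1: E-K = 20 → U
  i= 2: O-W = 18 → S
  i= 3: H-Y =  9 → J
  i= 4: Q-R = 25 → Z
  i= 5: L-T = 18 → S
  i= 6: F-E =  1 → B
  i= 7: G-X =  9 → J
  i= 8: F-L = 20 → U
  i= 9: F-N = 18 → S
  i=10: W-N =  9 → J
  i=11: O-P = 25 → Z
  i=12: O-W = 18 → S
  i=13: H-G =  1 → B
  i=14: J-A =  9 → J
  i=15: D-J = 20 → U
  i=16: E-M = 18 → S
  i=17: L-C =  9 → J
  i=18: F-G = 25 → Z
  i=19: X-F = 18 → S
  i=20: S-R =  1 → B
  i=21: S-J =  9 → J
  i=22: F-L = 20 → U
  i=23: N-V = 18 → S
  i=24: X-O =  9 → J
  shifts repeat with period 7: JUSJZSB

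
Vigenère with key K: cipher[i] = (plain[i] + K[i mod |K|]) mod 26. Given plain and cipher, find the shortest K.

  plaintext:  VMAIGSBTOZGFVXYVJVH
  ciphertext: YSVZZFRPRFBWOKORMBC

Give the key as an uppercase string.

DGVRTNQW

  i= 0: Y-V =  3 → D
  i= 1: S-M =  6 → G
  i= 2: V-A = 21 → V
  i= 3: Z-I = 17 → R
  i= 4: Z-G = 19 → T
  i= 5: F-S = 13 → N
  i= 6: R-B = 16 → Q
  i= 7: P-T = 22 → W
  i= 8: R-O =  3 → D
  i= 9: F-Z =  6 → G
  i=10: B-G = 21 → V
  i=11: W-F = 17 → R
  i=12: O-V = 19 → T
  i=13: K-X = 13 → N
  i=14: O-Y = 16 → Q
  i=15: R-V = 22 → W
  i=16: M-J =  3 → D
  i=17: B-V =  6 → G
  i=18: C-H = 21 → V
  shifts repeat with period 8: DGVRTNQW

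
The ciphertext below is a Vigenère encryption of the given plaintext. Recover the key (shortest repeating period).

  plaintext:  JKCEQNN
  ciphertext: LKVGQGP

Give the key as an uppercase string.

CAT

  i= 0: L-J =  2 → C
  i= 1: K-K =  0 → A
  i= 2: V-C = 19 → T
  i= 3: G-E =  2 → C
  i= 4: Q-Q =  0 → A
  i= 5: G-N = 19 → T
  i= 6: P-N =  2 → C
  shifts repeat with period 3: CAT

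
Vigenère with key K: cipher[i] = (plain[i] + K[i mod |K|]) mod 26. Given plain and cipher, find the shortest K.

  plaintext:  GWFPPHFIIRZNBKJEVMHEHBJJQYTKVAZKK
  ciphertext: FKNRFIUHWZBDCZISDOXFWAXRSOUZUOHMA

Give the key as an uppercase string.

ZOICQBP

  i= 0: F-G = 25 → Z
  i= 1: K-W = 14 → O
  i= 2: N-F =  8 → I
  i= 3: R-P =  2 → C
  i= 4: F-P = 16 → Q
  i= 5: I-H =  1 → B
  i= 6: U-F = 15 → P
  i= 7: H-I = 25 → Z
  i= 8: W-I = 14 → O
  i= 9: Z-R =  8 → I
  i=10: B-Z =  2 → C
  i=11: D-N = 16 → Q
  i=12: C-B =  1 → B
  i=13: Z-K = 15 → P
  i=14: I-J = 25 → Z
  i=15: S-E = 14 → O
  i=16: D-V =  8 → I
  i=17: O-M =  2 → C
  i=18: X-H = 16 → Q
  i=19: F-E =  1 → B
  i=20: W-H = 15 → P
  i=21: A-B = 25 → Z
  i=22: X-J = 14 → O
  i=23: R-J =  8 → I
  i=24: S-Q =  2 → C
  i=25: O-Y = 16 → Q
  i=26: U-T =  1 → B
  i=27: Z-K = 15 → P
  i=28: U-V = 25 → Z
  i=29: O-A = 14 → O
  i=30: H-Z =  8 → I
  i=31: M-K =  2 → C
  i=32: A-K = 16 → Q
  shifts repeat with period 7: ZOICQBP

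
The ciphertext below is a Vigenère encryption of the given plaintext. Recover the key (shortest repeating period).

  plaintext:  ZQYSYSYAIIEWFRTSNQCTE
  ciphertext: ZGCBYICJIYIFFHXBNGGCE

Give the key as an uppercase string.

  i= 0: Z-Z =  0 → A
  i= 1: G-Q = 16 → Q
  i= 2: C-Y =  4 → E
  i= 3: B-S =  9 → J
  i= 4: Y-Y =  0 → A
  i= 5: I-S = 16 → Q
  i= 6: C-Y =  4 → E
  i= 7: J-A =  9 → J
  i= 8: I-I =  0 → A
  i= 9: Y-I = 16 → Q
  i=10: I-E =  4 → E
  i=11: F-W =  9 → J
  i=12: F-F =  0 → A
  i=13: H-R = 16 → Q
  i=14: X-T =  4 → E
  i=15: B-S =  9 → J
  i=16: N-N =  0 → A
  i=17: G-Q = 16 → Q
  i=18: G-C =  4 → E
  i=19: C-T =  9 → J
  i=20: E-E =  0 → A
  shifts repeat with period 4: AQEJ

AQEJ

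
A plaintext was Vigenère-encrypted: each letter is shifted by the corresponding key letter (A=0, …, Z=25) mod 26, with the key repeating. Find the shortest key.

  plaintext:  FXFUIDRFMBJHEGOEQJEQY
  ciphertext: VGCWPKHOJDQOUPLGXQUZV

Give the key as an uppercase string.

  i= 0: V-F = 16 → Q
  i= 1: G-X =  9 → J
  i= 2: C-F = 23 → X
  i= 3: W-U =  2 → C
  i= 4: P-I =  7 → H
  i= 5: K-D =  7 → H
  i= 6: H-R = 16 → Q
  i= 7: O-F =  9 → J
  i= 8: J-M = 23 → X
  i= 9: D-B =  2 → C
  i=10: Q-J =  7 → H
  i=11: O-H =  7 → H
  i=12: U-E = 16 → Q
  i=13: P-G =  9 → J
  i=14: L-O = 23 → X
  i=15: G-E =  2 → C
  i=16: X-Q =  7 → H
  i=17: Q-J =  7 → H
  i=18: U-E = 16 → Q
  i=19: Z-Q =  9 → J
  i=20: V-Y = 23 → X
  shifts repeat with period 6: QJXCHH

QJXCHH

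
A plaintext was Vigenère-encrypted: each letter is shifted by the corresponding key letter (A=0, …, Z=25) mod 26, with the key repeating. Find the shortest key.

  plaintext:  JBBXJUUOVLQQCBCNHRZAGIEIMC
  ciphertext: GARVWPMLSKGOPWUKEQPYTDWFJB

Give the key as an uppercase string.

XZQYNVSX

  i= 0: G-J = 23 → X
  i= 1: A-B = 25 → Z
  i= 2: R-B = 16 → Q
  i= 3: V-X = 24 → Y
  i= 4: W-J = 13 → N
  i= 5: P-U = 21 → V
  i= 6: M-U = 18 → S
  i= 7: L-O = 23 → X
  i= 8: S-V = 23 → X
  i= 9: K-L = 25 → Z
  i=10: G-Q = 16 → Q
  i=11: O-Q = 24 → Y
  i=12: P-C = 13 → N
  i=13: W-B = 21 → V
  i=14: U-C = 18 → S
  i=15: K-N = 23 → X
  i=16: E-H = 23 → X
  i=17: Q-R = 25 → Z
  i=18: P-Z = 16 → Q
  i=19: Y-A = 24 → Y
  i=20: T-G = 13 → N
  i=21: D-I = 21 → V
  i=22: W-E = 18 → S
  i=23: F-I = 23 → X
  i=24: J-M = 23 → X
  i=25: B-C = 25 → Z
  shifts repeat with period 8: XZQYNVSX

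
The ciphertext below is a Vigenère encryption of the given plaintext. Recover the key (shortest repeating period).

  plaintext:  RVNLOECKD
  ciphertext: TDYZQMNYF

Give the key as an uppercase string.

CILO

  i= 0: T-R =  2 → C
  i= 1: D-V =  8 → I
  i= 2: Y-N = 11 → L
  i= 3: Z-L = 14 → O
  i= 4: Q-O =  2 → C
  i= 5: M-E =  8 → I
  i= 6: N-C = 11 → L
  i= 7: Y-K = 14 → O
  i= 8: F-D =  2 → C
  shifts repeat with period 4: CILO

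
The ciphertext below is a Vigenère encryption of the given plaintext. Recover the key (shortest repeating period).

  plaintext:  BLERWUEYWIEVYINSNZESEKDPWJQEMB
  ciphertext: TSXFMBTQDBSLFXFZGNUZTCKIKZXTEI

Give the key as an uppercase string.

SHTOQHP

  i= 0: T-B = 18 → S
  i= 1: S-L =  7 → H
  i= 2: X-E = 19 → T
  i= 3: F-R = 14 → O
  i= 4: M-W = 16 → Q
  i= 5: B-U =  7 → H
  i= 6: T-E = 15 → P
  i= 7: Q-Y = 18 → S
  i= 8: D-W =  7 → H
  i= 9: B-I = 19 → T
  i=10: S-E = 14 → O
  i=11: L-V = 16 → Q
  i=12: F-Y =  7 → H
  i=13: X-I = 15 → P
  i=14: F-N = 18 → S
  i=15: Z-S =  7 → H
  i=16: G-N = 19 → T
  i=17: N-Z = 14 → O
  i=18: U-E = 16 → Q
  i=19: Z-S =  7 → H
  i=20: T-E = 15 → P
  i=21: C-K = 18 → S
  i=22: K-D =  7 → H
  i=23: I-P = 19 → T
  i=24: K-W = 14 → O
  i=25: Z-J = 16 → Q
  i=26: X-Q =  7 → H
  i=27: T-E = 15 → P
  i=28: E-M = 18 → S
  i=29: I-B =  7 → H
  shifts repeat with period 7: SHTOQHP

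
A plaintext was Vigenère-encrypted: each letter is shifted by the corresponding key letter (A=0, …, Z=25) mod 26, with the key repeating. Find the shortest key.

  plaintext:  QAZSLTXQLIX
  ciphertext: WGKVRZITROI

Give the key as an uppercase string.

GGLD

  i= 0: W-Q =  6 → G
  i= 1: G-A =  6 → G
  i= 2: K-Z = 11 → L
  i= 3: V-S =  3 → D
  i= 4: R-L =  6 → G
  i= 5: Z-T =  6 → G
  i= 6: I-X = 11 → L
  i= 7: T-Q =  3 → D
  i= 8: R-L =  6 → G
  i= 9: O-I =  6 → G
  i=10: I-X = 11 → L
  shifts repeat with period 4: GGLD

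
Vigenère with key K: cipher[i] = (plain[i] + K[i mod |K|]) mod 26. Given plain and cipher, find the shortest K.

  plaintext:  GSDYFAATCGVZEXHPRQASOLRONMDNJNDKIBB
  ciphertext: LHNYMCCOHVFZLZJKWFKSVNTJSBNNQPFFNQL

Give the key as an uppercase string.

FPKAHCCV

  i= 0: L-G =  5 → F
  i= 1: H-S = 15 → P
  i= 2: N-D = 10 → K
  i= 3: Y-Y =  0 → A
  i= 4: M-F =  7 → H
  i= 5: C-A =  2 → C
  i= 6: C-A =  2 → C
  i= 7: O-T = 21 → V
  i= 8: H-C =  5 → F
  i= 9: V-G = 15 → P
  i=10: F-V = 10 → K
  i=11: Z-Z =  0 → A
  i=12: L-E =  7 → H
  i=13: Z-X =  2 → C
  i=14: J-H =  2 → C
  i=15: K-P = 21 → V
  i=16: W-R =  5 → F
  i=17: F-Q = 15 → P
  i=18: K-A = 10 → K
  i=19: S-S =  0 → A
  i=20: V-O =  7 → H
  i=21: N-L =  2 → C
  i=22: T-R =  2 → C
  i=23: J-O = 21 → V
  i=24: S-N =  5 → F
  i=25: B-M = 15 → P
  i=26: N-D = 10 → K
  i=27: N-N =  0 → A
  i=28: Q-J =  7 → H
  i=29: P-N =  2 → C
  i=30: F-D =  2 → C
  i=31: F-K = 21 → V
  i=32: N-I =  5 → F
  i=33: Q-B = 15 → P
  i=34: L-B = 10 → K
  shifts repeat with period 8: FPKAHCCV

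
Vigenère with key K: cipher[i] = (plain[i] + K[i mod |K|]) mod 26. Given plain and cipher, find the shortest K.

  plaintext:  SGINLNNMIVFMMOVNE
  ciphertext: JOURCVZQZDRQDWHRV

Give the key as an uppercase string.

  i= 0: J-S = 17 → R
  i= 1: O-G =  8 → I
  i= 2: U-I = 12 → M
  i= 3: R-N =  4 → E
  i= 4: C-L = 17 → R
  i= 5: V-N =  8 → I
  i= 6: Z-N = 12 → M
  i= 7: Q-M =  4 → E
  i= 8: Z-I = 17 → R
  i= 9: D-V =  8 → I
  i=10: R-F = 12 → M
  i=11: Q-M =  4 → E
  i=12: D-M = 17 → R
  i=13: W-O =  8 → I
  i=14: H-V = 12 → M
  i=15: R-N =  4 → E
  i=16: V-E = 17 → R
  shifts repeat with period 4: RIME

RIME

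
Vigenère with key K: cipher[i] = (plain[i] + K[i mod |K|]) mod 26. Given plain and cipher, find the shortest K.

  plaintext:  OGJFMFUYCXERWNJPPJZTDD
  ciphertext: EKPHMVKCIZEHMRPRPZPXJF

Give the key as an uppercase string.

QEGCAQ

  i= 0: E-O = 16 → Q
  i= 1: K-G =  4 → E
  i= 2: P-J =  6 → G
  i= 3: H-F =  2 → C
  i= 4: M-M =  0 → A
  i= 5: V-F = 16 → Q
  i= 6: K-U = 16 → Q
  i= 7: C-Y =  4 → E
  i= 8: I-C =  6 → G
  i= 9: Z-X =  2 → C
  i=10: E-E =  0 → A
  i=11: H-R = 16 → Q
  i=12: M-W = 16 → Q
  i=13: R-N =  4 → E
  i=14: P-J =  6 → G
  i=15: R-P =  2 → C
  i=16: P-P =  0 → A
  i=17: Z-J = 16 → Q
  i=18: P-Z = 16 → Q
  i=19: X-T =  4 → E
  i=20: J-D =  6 → G
  i=21: F-D =  2 → C
  shifts repeat with period 6: QEGCAQ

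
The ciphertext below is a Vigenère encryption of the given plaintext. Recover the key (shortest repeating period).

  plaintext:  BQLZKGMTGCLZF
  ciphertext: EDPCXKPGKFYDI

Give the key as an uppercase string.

  i= 0: E-B =  3 → D
  i= 1: D-Q = 13 → N
  i= 2: P-L =  4 → E
  i= 3: C-Z =  3 → D
  i= 4: X-K = 13 → N
  i= 5: K-G =  4 → E
  i= 6: P-M =  3 → D
  i= 7: G-T = 13 → N
  i= 8: K-G =  4 → E
  i= 9: F-C =  3 → D
  i=10: Y-L = 13 → N
  i=11: D-Z =  4 → E
  i=12: I-F =  3 → D
  shifts repeat with period 3: DNE

DNE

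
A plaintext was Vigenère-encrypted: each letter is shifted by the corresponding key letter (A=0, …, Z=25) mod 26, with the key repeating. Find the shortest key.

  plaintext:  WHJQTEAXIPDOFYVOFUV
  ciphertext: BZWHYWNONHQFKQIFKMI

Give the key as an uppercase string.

FSNR

  i= 0: B-W =  5 → F
  i= 1: Z-H = 18 → S
  i= 2: W-J = 13 → N
  i= 3: H-Q = 17 → R
  i= 4: Y-T =  5 → F
  i= 5: W-E = 18 → S
  i= 6: N-A = 13 → N
  i= 7: O-X = 17 → R
  i= 8: N-I =  5 → F
  i= 9: H-P = 18 → S
  i=10: Q-D = 13 → N
  i=11: F-O = 17 → R
  i=12: K-F =  5 → F
  i=13: Q-Y = 18 → S
  i=14: I-V = 13 → N
  i=15: F-O = 17 → R
  i=16: K-F =  5 → F
  i=17: M-U = 18 → S
  i=18: I-V = 13 → N
  shifts repeat with period 4: FSNR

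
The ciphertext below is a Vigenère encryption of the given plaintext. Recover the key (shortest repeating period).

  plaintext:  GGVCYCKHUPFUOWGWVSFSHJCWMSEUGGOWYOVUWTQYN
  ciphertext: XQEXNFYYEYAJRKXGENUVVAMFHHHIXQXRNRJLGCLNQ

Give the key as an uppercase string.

RKJVPDO

  i= 0: X-G = 17 → R
  i= 1: Q-G = 10 → K
  i= 2: E-V =  9 → J
  i= 3: X-C = 21 → V
  i= 4: N-Y = 15 → P
  i= 5: F-C =  3 → D
  i= 6: Y-K = 14 → O
  i= 7: Y-H = 17 → R
  i= 8: E-U = 10 → K
  i= 9: Y-P =  9 → J
  i=10: A-F = 21 → V
  i=11: J-U = 15 → P
  i=12: R-O =  3 → D
  i=13: K-W = 14 → O
  i=14: X-G = 17 → R
  i=15: G-W = 10 → K
  i=16: E-V =  9 → J
  i=17: N-S = 21 → V
  i=18: U-F = 15 → P
  i=19: V-S =  3 → D
  i=20: V-H = 14 → O
  i=21: A-J = 17 → R
  i=22: M-C = 10 → K
  i=23: F-W =  9 → J
  i=24: H-M = 21 → V
  i=25: H-S = 15 → P
  i=26: H-E =  3 → D
  i=27: I-U = 14 → O
  i=28: X-G = 17 → R
  i=29: Q-G = 10 → K
  i=30: X-O =  9 → J
  i=31: R-W = 21 → V
  i=32: N-Y = 15 → P
  i=33: R-O =  3 → D
  i=34: J-V = 14 → O
  i=35: L-U = 17 → R
  i=36: G-W = 10 → K
  i=37: C-T =  9 → J
  i=38: L-Q = 21 → V
  i=39: N-Y = 15 → P
  i=40: Q-N =  3 → D
  shifts repeat with period 7: RKJVPDO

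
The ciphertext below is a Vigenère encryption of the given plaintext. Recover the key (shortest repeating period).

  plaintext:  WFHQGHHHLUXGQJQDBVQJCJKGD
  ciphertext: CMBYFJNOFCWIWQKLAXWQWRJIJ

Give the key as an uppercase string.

GHUIZC

  i= 0: C-W =  6 → G
  i= 1: M-F =  7 → H
  i= 2: B-H = 20 → U
  i= 3: Y-Q =  8 → I
  i= 4: F-G = 25 → Z
  i= 5: J-H =  2 → C
  i= 6: N-H =  6 → G
  i= 7: O-H =  7 → H
  i= 8: F-L = 20 → U
  i= 9: C-U =  8 → I
  i=10: W-X = 25 → Z
  i=11: I-G =  2 → C
  i=12: W-Q =  6 → G
  i=13: Q-J =  7 → H
  i=14: K-Q = 20 → U
  i=15: L-D =  8 → I
  i=16: A-B = 25 → Z
  i=17: X-V =  2 → C
  i=18: W-Q =  6 → G
  i=19: Q-J =  7 → H
  i=20: W-C = 20 → U
  i=21: R-J =  8 → I
  i=22: J-K = 25 → Z
  i=23: I-G =  2 → C
  i=24: J-D =  6 → G
  shifts repeat with period 6: GHUIZC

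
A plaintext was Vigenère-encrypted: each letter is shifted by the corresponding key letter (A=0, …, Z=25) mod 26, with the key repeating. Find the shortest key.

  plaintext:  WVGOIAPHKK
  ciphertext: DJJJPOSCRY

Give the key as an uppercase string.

HODV

  i= 0: D-W =  7 → H
  i= 1: J-V = 14 → O
  i= 2: J-G =  3 → D
  i= 3: J-O = 21 → V
  i= 4: P-I =  7 → H
  i= 5: O-A = 14 → O
  i= 6: S-P =  3 → D
  i= 7: C-H = 21 → V
  i= 8: R-K =  7 → H
  i= 9: Y-K = 14 → O
  shifts repeat with period 4: HODV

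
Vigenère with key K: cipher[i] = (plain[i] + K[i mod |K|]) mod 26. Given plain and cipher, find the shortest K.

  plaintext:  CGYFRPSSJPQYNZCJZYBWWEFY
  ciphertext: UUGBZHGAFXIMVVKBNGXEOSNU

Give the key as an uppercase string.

  i= 0: U-C = 18 → S
  i= 1: U-G = 14 → O
  i= 2: G-Y =  8 → I
  i= 3: B-F = 22 → W
  i= 4: Z-R =  8 → I
  i= 5: H-P = 18 → S
  i= 6: G-S = 14 → O
  i= 7: A-S =  8 → I
  i= 8: F-J = 22 → W
  i= 9: X-P =  8 → I
  i=10: I-Q = 18 → S
  i=11: M-Y = 14 → O
  i=12: V-N =  8 → I
  i=13: V-Z = 22 → W
  i=14: K-C =  8 → I
  i=15: B-J = 18 → S
  i=16: N-Z = 14 → O
  i=17: G-Y =  8 → I
  i=18: X-B = 22 → W
  i=19: E-W =  8 → I
  i=20: O-W = 18 → S
  i=21: S-E = 14 → O
  i=22: N-F =  8 → I
  i=23: U-Y = 22 → W
  shifts repeat with period 5: SOIWI

SOIWI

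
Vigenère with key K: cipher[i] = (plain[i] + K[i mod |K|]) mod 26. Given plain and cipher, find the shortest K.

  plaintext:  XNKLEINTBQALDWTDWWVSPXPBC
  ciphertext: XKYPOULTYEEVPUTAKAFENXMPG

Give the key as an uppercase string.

AXOEKMY

  i= 0: X-X =  0 → A
  i= 1: K-N = 23 → X
  i= 2: Y-K = 14 → O
  i= 3: P-L =  4 → E
  i= 4: O-E = 10 → K
  i= 5: U-I = 12 → M
  i= 6: L-N = 24 → Y
  i= 7: T-T =  0 → A
  i= 8: Y-B = 23 → X
  i= 9: E-Q = 14 → O
  i=10: E-A =  4 → E
  i=11: V-L = 10 → K
  i=12: P-D = 12 → M
  i=13: U-W = 24 → Y
  i=14: T-T =  0 → A
  i=15: A-D = 23 → X
  i=16: K-W = 14 → O
  i=17: A-W =  4 → E
  i=18: F-V = 10 → K
  i=19: E-S = 12 → M
  i=20: N-P = 24 → Y
  i=21: X-X =  0 → A
  i=22: M-P = 23 → X
  i=23: P-B = 14 → O
  i=24: G-C =  4 → E
  shifts repeat with period 7: AXOEKMY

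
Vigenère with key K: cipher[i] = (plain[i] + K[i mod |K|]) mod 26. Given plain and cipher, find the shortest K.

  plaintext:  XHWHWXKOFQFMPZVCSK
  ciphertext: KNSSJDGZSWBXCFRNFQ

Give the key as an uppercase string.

NGWL

  i= 0: K-X = 13 → N
  i= 1: N-H =  6 → G
  i= 2: S-W = 22 → W
  i= 3: S-H = 11 → L
  i= 4: J-W = 13 → N
  i= 5: D-X =  6 → G
  i= 6: G-K = 22 → W
  i= 7: Z-O = 11 → L
  i= 8: S-F = 13 → N
  i= 9: W-Q =  6 → G
  i=10: B-F = 22 → W
  i=11: X-M = 11 → L
  i=12: C-P = 13 → N
  i=13: F-Z =  6 → G
  i=14: R-V = 22 → W
  i=15: N-C = 11 → L
  i=16: F-S = 13 → N
  i=17: Q-K =  6 → G
  shifts repeat with period 4: NGWL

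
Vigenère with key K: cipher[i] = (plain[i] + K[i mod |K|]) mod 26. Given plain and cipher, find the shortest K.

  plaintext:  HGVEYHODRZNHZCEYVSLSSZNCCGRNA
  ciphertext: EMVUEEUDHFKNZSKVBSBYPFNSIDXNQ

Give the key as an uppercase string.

XGAQG

  i= 0: E-H = 23 → X
  i= 1: M-G =  6 → G
  i= 2: V-V =  0 → A
  i= 3: U-E = 16 → Q
  i= 4: E-Y =  6 → G
  i= 5: E-H = 23 → X
  i= 6: U-O =  6 → G
  i= 7: D-D =  0 → A
  i= 8: H-R = 16 → Q
  i= 9: F-Z =  6 → G
  i=10: K-N = 23 → X
  i=11: N-H =  6 → G
  i=12: Z-Z =  0 → A
  i=13: S-C = 16 → Q
  i=14: K-E =  6 → G
  i=15: V-Y = 23 → X
  i=16: B-V =  6 → G
  i=17: S-S =  0 → A
  i=18: B-L = 16 → Q
  i=19: Y-S =  6 → G
  i=20: P-S = 23 → X
  i=21: F-Z =  6 → G
  i=22: N-N =  0 → A
  i=23: S-C = 16 → Q
  i=24: I-C =  6 → G
  i=25: D-G = 23 → X
  i=26: X-R =  6 → G
  i=27: N-N =  0 → A
  i=28: Q-A = 16 → Q
  shifts repeat with period 5: XGAQG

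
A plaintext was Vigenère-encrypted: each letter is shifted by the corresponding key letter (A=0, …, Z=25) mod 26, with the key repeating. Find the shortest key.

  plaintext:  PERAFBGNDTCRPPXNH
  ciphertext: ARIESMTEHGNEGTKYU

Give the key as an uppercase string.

  i= 0: A-P = 11 → L
  i= 1: R-E = 13 → N
  i= 2: I-R = 17 → R
  i= 3: E-A =  4 → E
  i= 4: S-F = 13 → N
  i= 5: M-B = 11 → L
  i= 6: T-G = 13 → N
  i= 7: E-N = 17 → R
  i= 8: H-D =  4 → E
  i= 9: G-T = 13 → N
  i=10: N-C = 11 → L
  i=11: E-R = 13 → N
  i=12: G-P = 17 → R
  i=13: T-P =  4 → E
  i=14: K-X = 13 → N
  i=15: Y-N = 11 → L
  i=16: U-H = 13 → N
  shifts repeat with period 5: LNREN

LNREN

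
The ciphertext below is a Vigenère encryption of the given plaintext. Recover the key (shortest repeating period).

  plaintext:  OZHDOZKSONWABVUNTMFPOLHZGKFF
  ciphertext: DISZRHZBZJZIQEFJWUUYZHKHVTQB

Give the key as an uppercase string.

  i= 0: D-O = 15 → P
  i= 1: I-Z =  9 → J
  i= 2: S-H = 11 → L
  i= 3: Z-D = 22 → W
  i= 4: R-O =  3 → D
  i= 5: H-Z =  8 → I
  i= 6: Z-K = 15 → P
  i= 7: B-S =  9 → J
  i= 8: Z-O = 11 → L
  i= 9: J-N = 22 → W
  i=10: Z-W =  3 → D
  i=11: I-A =  8 → I
  i=12: Q-B = 15 → P
  i=13: E-V =  9 → J
  i=14: F-U = 11 → L
  i=15: J-N = 22 → W
  i=16: W-T =  3 → D
  i=17: U-M =  8 → I
  i=18: U-F = 15 → P
  i=19: Y-P =  9 → J
  i=20: Z-O = 11 → L
  i=21: H-L = 22 → W
  i=22: K-H =  3 → D
  i=23: H-Z =  8 → I
  i=24: V-G = 15 → P
  i=25: T-K =  9 → J
  i=26: Q-F = 11 → L
  i=27: B-F = 22 → W
  shifts repeat with period 6: PJLWDI

PJLWDI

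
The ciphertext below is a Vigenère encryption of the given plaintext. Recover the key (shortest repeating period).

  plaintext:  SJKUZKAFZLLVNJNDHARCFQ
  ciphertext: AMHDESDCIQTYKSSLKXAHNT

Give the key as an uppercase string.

  i= 0: A-S =  8 → I
  i= 1: M-J =  3 → D
  i= 2: H-K = 23 → X
  i= 3: D-U =  9 → J
  i= 4: E-Z =  5 → F
  i= 5: S-K =  8 → I
  i= 6: D-A =  3 → D
  i= 7: C-F = 23 → X
  i= 8: I-Z =  9 → J
  i= 9: Q-L =  5 → F
  i=10: T-L =  8 → I
  i=11: Y-V =  3 → D
  i=12: K-N = 23 → X
  i=13: S-J =  9 → J
  i=14: S-N =  5 → F
  i=15: L-D =  8 → I
  i=16: K-H =  3 → D
  i=17: X-A = 23 → X
  i=18: A-R =  9 → J
  i=19: H-C =  5 → F
  i=20: N-F =  8 → I
  i=21: T-Q =  3 → D
  shifts repeat with period 5: IDXJF

IDXJF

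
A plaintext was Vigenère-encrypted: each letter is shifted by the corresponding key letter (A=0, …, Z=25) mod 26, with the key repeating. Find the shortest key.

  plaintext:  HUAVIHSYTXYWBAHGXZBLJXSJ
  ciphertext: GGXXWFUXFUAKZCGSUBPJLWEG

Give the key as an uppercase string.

ZMXCOYC

  i= 0: G-H = 25 → Z
  i= 1: G-U = 12 → M
  i= 2: X-A = 23 → X
  i= 3: X-V =  2 → C
  i= 4: W-I = 14 → O
  i= 5: F-H = 24 → Y
  i= 6: U-S =  2 → C
  i= 7: X-Y = 25 → Z
  i= 8: F-T = 12 → M
  i= 9: U-X = 23 → X
  i=10: A-Y =  2 → C
  i=11: K-W = 14 → O
  i=12: Z-B = 24 → Y
  i=13: C-A =  2 → C
  i=14: G-H = 25 → Z
  i=15: S-G = 12 → M
  i=16: U-X = 23 → X
  i=17: B-Z =  2 → C
  i=18: P-B = 14 → O
  i=19: J-L = 24 → Y
  i=20: L-J =  2 → C
  i=21: W-X = 25 → Z
  i=22: E-S = 12 → M
  i=23: G-J = 23 → X
  shifts repeat with period 7: ZMXCOYC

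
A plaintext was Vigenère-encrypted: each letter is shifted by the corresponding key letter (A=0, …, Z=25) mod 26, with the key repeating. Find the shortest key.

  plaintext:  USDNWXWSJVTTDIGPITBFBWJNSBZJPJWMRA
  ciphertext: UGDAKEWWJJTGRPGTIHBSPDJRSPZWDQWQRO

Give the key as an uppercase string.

  i= 0: U-U =  0 → A
  i= 1: G-S = 14 → O
  i= 2: D-D =  0 → A
  i= 3: A-N = 13 → N
  i= 4: K-W = 14 → O
  i= 5: E-X =  7 → H
  i= 6: W-W =  0 → A
  i= 7: W-S =  4 → E
  i= 8: J-J =  0 → A
  i= 9: J-V = 14 → O
  i=10: T-T =  0 → A
  i=11: G-T = 13 → N
  i=12: R-D = 14 → O
  i=13: P-I =  7 → H
  i=14: G-G =  0 → A
  i=15: T-P =  4 → E
  i=16: I-I =  0 → A
  i=17: H-T = 14 → O
  i=18: B-B =  0 → A
  i=19: S-F = 13 → N
  i=20: P-B = 14 → O
  i=21: D-W =  7 → H
  i=22: J-J =  0 → A
  i=23: R-N =  4 → E
  i=24: S-S =  0 → A
  i=25: P-B = 14 → O
  i=26: Z-Z =  0 → A
  i=27: W-J = 13 → N
  i=28: D-P = 14 → O
  i=29: Q-J =  7 → H
  i=30: W-W =  0 → A
  i=31: Q-M =  4 → E
  i=32: R-R =  0 → A
  i=33: O-A = 14 → O
  shifts repeat with period 8: AOANOHAE

AOANOHAE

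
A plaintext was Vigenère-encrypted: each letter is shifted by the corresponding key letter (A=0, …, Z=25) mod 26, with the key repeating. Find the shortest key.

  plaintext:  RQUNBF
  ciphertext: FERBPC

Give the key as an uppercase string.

OOX

  i= 0: F-R = 14 → O
  i= 1: E-Q = 14 → O
  i= 2: R-U = 23 → X
  i= 3: B-N = 14 → O
  i= 4: P-B = 14 → O
  i= 5: C-F = 23 → X
  shifts repeat with period 3: OOX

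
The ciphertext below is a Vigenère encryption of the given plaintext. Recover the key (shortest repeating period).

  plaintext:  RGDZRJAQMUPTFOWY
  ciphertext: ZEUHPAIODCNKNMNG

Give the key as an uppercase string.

  i= 0: Z-R =  8 → I
  i= 1: E-G = 24 → Y
  i= 2: U-D = 17 → R
  i= 3: H-Z =  8 → I
  i= 4: P-R = 24 → Y
  i= 5: A-J = 17 → R
  i= 6: I-A =  8 → I
  i= 7: O-Q = 24 → Y
  i= 8: D-M = 17 → R
  i= 9: C-U =  8 → I
  i=10: N-P = 24 → Y
  i=11: K-T = 17 → R
  i=12: N-F =  8 → I
  i=13: M-O = 24 → Y
  i=14: N-W = 17 → R
  i=15: G-Y =  8 → I
  shifts repeat with period 3: IYR

IYR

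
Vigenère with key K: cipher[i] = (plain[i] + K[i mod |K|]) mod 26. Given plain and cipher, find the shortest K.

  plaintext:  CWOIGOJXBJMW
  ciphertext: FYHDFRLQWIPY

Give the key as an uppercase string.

DCTVZ

  i= 0: F-C =  3 → D
  i= 1: Y-W =  2 → C
  i= 2: H-O = 19 → T
  i= 3: D-I = 21 → V
  i= 4: F-G = 25 → Z
  i= 5: R-O =  3 → D
  i= 6: L-J =  2 → C
  i= 7: Q-X = 19 → T
  i= 8: W-B = 21 → V
  i= 9: I-J = 25 → Z
  i=10: P-M =  3 → D
  i=11: Y-W =  2 → C
  shifts repeat with period 5: DCTVZ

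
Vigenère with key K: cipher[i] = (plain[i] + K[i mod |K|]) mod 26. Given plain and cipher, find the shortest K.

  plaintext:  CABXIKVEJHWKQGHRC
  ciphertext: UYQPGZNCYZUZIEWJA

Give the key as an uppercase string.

SYP

  i= 0: U-C = 18 → S
  i= 1: Y-A = 24 → Y
  i= 2: Q-B = 15 → P
  i= 3: P-X = 18 → S
  i= 4: G-I = 24 → Y
  i= 5: Z-K = 15 → P
  i= 6: N-V = 18 → S
  i= 7: C-E = 24 → Y
  i= 8: Y-J = 15 → P
  i= 9: Z-H = 18 → S
  i=10: U-W = 24 → Y
  i=11: Z-K = 15 → P
  i=12: I-Q = 18 → S
  i=13: E-G = 24 → Y
  i=14: W-H = 15 → P
  i=15: J-R = 18 → S
  i=16: A-C = 24 → Y
  shifts repeat with period 3: SYP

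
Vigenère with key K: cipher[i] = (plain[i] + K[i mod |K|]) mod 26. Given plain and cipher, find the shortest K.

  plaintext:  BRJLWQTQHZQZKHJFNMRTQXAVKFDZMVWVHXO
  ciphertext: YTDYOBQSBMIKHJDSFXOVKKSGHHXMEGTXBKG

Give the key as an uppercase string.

XCUNSL

  i= 0: Y-B = 23 → X
  i= 1: T-R =  2 → C
  i= 2: D-J = 20 → U
  i= 3: Y-L = 13 → N
  i= 4: O-W = 18 → S
  i= 5: B-Q = 11 → L
  i= 6: Q-T = 23 → X
  i= 7: S-Q =  2 → C
  i= 8: B-H = 20 → U
  i= 9: M-Z = 13 → N
  i=10: I-Q = 18 → S
  i=11: K-Z = 11 → L
  i=12: H-K = 23 → X
  i=13: J-H =  2 → C
  i=14: D-J = 20 → U
  i=15: S-F = 13 → N
  i=16: F-N = 18 → S
  i=17: X-M = 11 → L
  i=18: O-R = 23 → X
  i=19: V-T =  2 → C
  i=20: K-Q = 20 → U
  i=21: K-X = 13 → N
  i=22: S-A = 18 → S
  i=23: G-V = 11 → L
  i=24: H-K = 23 → X
  i=25: H-F =  2 → C
  i=26: X-D = 20 → U
  i=27: M-Z = 13 → N
  i=28: E-M = 18 → S
  i=29: G-V = 11 → L
  i=30: T-W = 23 → X
  i=31: X-V =  2 → C
  i=32: B-H = 20 → U
  i=33: K-X = 13 → N
  i=34: G-O = 18 → S
  shifts repeat with period 6: XCUNSL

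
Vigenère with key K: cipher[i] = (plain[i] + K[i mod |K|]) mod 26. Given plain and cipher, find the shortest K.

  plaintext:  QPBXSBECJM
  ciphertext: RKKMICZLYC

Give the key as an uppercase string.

BVJPQ

  i= 0: R-Q =  1 → B
  i= 1: K-P = 21 → V
  i= 2: K-B =  9 → J
  i= 3: M-X = 15 → P
  i= 4: I-S = 16 → Q
  i= 5: C-B =  1 → B
  i= 6: Z-E = 21 → V
  i= 7: L-C =  9 → J
  i= 8: Y-J = 15 → P
  i= 9: C-M = 16 → Q
  shifts repeat with period 5: BVJPQ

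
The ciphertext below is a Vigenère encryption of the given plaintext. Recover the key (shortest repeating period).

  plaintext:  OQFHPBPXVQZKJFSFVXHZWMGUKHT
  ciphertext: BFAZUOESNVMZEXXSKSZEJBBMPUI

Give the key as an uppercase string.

NPVSF

  i= 0: B-O = 13 → N
  i= 1: F-Q = 15 → P
  i= 2: A-F = 21 → V
  i= 3: Z-H = 18 → S
  i= 4: U-P =  5 → F
  i= 5: O-B = 13 → N
  i= 6: E-P = 15 → P
  i= 7: S-X = 21 → V
  i= 8: N-V = 18 → S
  i= 9: V-Q =  5 → F
  i=10: M-Z = 13 → N
  i=11: Z-K = 15 → P
  i=12: E-J = 21 → V
  i=13: X-F = 18 → S
  i=14: X-S =  5 → F
  i=15: S-F = 13 → N
  i=16: K-V = 15 → P
  i=17: S-X = 21 → V
  i=18: Z-H = 18 → S
  i=19: E-Z =  5 → F
  i=20: J-W = 13 → N
  i=21: B-M = 15 → P
  i=22: B-G = 21 → V
  i=23: M-U = 18 → S
  i=24: P-K =  5 → F
  i=25: U-H = 13 → N
  i=26: I-T = 15 → P
  shifts repeat with period 5: NPVSF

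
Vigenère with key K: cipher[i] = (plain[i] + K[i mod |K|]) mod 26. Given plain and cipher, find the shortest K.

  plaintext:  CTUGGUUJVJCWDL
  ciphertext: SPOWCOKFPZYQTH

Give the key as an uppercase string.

QWU

  i= 0: S-C = 16 → Q
  i= 1: P-T = 22 → W
  i= 2: O-U = 20 → U
  i= 3: W-G = 16 → Q
  i= 4: C-G = 22 → W
  i= 5: O-U = 20 → U
  i= 6: K-U = 16 → Q
  i= 7: F-J = 22 → W
  i= 8: P-V = 20 → U
  i= 9: Z-J = 16 → Q
  i=10: Y-C = 22 → W
  i=11: Q-W = 20 → U
  i=12: T-D = 16 → Q
  i=13: H-L = 22 → W
  shifts repeat with period 3: QWU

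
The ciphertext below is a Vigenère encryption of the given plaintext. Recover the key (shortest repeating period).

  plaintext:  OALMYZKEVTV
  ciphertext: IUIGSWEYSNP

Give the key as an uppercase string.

UUX

  i= 0: I-O = 20 → U
  i= 1: U-A = 20 → U
  i= 2: I-L = 23 → X
  i= 3: G-M = 20 → U
  i= 4: S-Y = 20 → U
  i= 5: W-Z = 23 → X
  i= 6: E-K = 20 → U
  i= 7: Y-E = 20 → U
  i= 8: S-V = 23 → X
  i= 9: N-T = 20 → U
  i=10: P-V = 20 → U
  shifts repeat with period 3: UUX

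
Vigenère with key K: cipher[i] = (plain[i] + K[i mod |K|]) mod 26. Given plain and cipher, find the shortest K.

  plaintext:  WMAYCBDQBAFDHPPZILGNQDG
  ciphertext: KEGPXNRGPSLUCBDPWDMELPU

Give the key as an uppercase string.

  i= 0: K-W = 14 → O
  i= 1: E-M = 18 → S
  i= 2: G-A =  6 → G
  i= 3: P-Y = 17 → R
  i= 4: X-C = 21 → V
  i= 5: N-B = 12 → M
  i= 6: R-D = 14 → O
  i= 7: G-Q = 16 → Q
  i= 8: P-B = 14 → O
  i= 9: S-A = 18 → S
  i=10: L-F =  6 → G
  i=11: U-D = 17 → R
  i=12: C-H = 21 → V
  i=13: B-P = 12 → M
  i=14: D-P = 14 → O
  i=15: P-Z = 16 → Q
  i=16: W-I = 14 → O
  i=17: D-L = 18 → S
  i=18: M-G =  6 → G
  i=19: E-N = 17 → R
  i=20: L-Q = 21 → V
  i=21: P-D = 12 → M
  i=22: U-G = 14 → O
  shifts repeat with period 8: OSGRVMOQ

OSGRVMOQ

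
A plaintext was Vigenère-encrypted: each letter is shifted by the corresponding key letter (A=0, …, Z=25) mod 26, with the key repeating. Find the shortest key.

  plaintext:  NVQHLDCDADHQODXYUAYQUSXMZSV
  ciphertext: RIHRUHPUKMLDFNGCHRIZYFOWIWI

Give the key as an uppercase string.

ENRKJ

  i= 0: R-N =  4 → E
  i= 1: I-V = 13 → N
  i= 2: H-Q = 17 → R
  i= 3: R-H = 10 → K
  i= 4: U-L =  9 → J
  i= 5: H-D =  4 → E
  i= 6: P-C = 13 → N
  i= 7: U-D = 17 → R
  i= 8: K-A = 10 → K
  i= 9: M-D =  9 → J
  i=10: L-H =  4 → E
  i=11: D-Q = 13 → N
  i=12: F-O = 17 → R
  i=13: N-D = 10 → K
  i=14: G-X =  9 → J
  i=15: C-Y =  4 → E
  i=16: H-U = 13 → N
  i=17: R-A = 17 → R
  i=18: I-Y = 10 → K
  i=19: Z-Q =  9 → J
  i=20: Y-U =  4 → E
  i=21: F-S = 13 → N
  i=22: O-X = 17 → R
  i=23: W-M = 10 → K
  i=24: I-Z =  9 → J
  i=25: W-S =  4 → E
  i=26: I-V = 13 → N
  shifts repeat with period 5: ENRKJ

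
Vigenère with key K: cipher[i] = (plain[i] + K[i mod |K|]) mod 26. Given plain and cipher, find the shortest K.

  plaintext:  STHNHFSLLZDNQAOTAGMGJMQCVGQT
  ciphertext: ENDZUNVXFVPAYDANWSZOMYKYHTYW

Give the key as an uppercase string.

MUWMNID

  i= 0: E-S = 12 → M
  i= 1: N-T = 20 → U
  i= 2: D-H = 22 → W
  i= 3: Z-N = 12 → M
  i= 4: U-H = 13 → N
  i= 5: N-F =  8 → I
  i= 6: V-S =  3 → D
  i= 7: X-L = 12 → M
  i= 8: F-L = 20 → U
  i= 9: V-Z = 22 → W
  i=10: P-D = 12 → M
  i=11: A-N = 13 → N
  i=12: Y-Q =  8 → I
  i=13: D-A =  3 → D
  i=14: A-O = 12 → M
  i=15: N-T = 20 → U
  i=16: W-A = 22 → W
  i=17: S-G = 12 → M
  i=18: Z-M = 13 → N
  i=19: O-G =  8 → I
  i=20: M-J =  3 → D
  i=21: Y-M = 12 → M
  i=22: K-Q = 20 → U
  i=23: Y-C = 22 → W
  i=24: H-V = 12 → M
  i=25: T-G = 13 → N
  i=26: Y-Q =  8 → I
  i=27: W-T =  3 → D
  shifts repeat with period 7: MUWMNID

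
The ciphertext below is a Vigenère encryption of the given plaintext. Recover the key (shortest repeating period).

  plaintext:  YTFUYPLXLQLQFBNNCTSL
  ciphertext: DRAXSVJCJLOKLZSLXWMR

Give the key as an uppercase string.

  i= 0: D-Y =  5 → F
  i= 1: R-T = 24 → Y
  i= 2: A-F = 21 → V
  i= 3: X-U =  3 → D
  i= 4: S-Y = 20 → U
  i= 5: V-P =  6 → G
  i= 6: J-L = 24 → Y
  i= 7: C-X =  5 → F
  i= 8: J-L = 24 → Y
  i= 9: L-Q = 21 → V
  i=10: O-L =  3 → D
  i=11: K-Q = 20 → U
  i=12: L-F =  6 → G
  i=13: Z-B = 24 → Y
  i=14: S-N =  5 → F
  i=15: L-N = 24 → Y
  i=16: X-C = 21 → V
  i=17: W-T =  3 → D
  i=18: M-S = 20 → U
  i=19: R-L =  6 → G
  shifts repeat with period 7: FYVDUGY

FYVDUGY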